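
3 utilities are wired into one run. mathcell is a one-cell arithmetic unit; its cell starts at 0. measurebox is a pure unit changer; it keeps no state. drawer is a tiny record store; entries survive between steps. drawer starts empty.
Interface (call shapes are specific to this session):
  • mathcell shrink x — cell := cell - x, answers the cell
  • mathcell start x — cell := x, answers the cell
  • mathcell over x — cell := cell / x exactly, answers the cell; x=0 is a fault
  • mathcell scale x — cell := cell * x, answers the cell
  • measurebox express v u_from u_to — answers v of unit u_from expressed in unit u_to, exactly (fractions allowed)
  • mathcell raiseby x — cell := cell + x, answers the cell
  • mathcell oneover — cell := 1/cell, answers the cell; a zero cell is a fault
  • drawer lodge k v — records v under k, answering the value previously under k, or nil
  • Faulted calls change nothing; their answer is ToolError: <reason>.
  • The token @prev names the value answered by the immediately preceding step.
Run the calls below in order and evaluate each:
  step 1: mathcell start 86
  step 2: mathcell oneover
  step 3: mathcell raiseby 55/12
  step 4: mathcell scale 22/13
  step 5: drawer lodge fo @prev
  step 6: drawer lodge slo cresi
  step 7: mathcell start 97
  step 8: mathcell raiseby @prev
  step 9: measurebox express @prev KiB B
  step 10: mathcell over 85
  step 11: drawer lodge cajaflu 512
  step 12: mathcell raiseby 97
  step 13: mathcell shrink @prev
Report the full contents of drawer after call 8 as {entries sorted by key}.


I use mathcell start(x→86), → 86.
I invoke mathcell oneover(): 1/86.
I run mathcell raiseby(x→55/12), — result: 2371/516.
Calling mathcell scale(x→22/13): 26081/3354.
I invoke drawer lodge(k→fo, v→@prev), and observe nil.
I call drawer lodge(k→slo, v→cresi), giving nil.
Now I run mathcell start(x→97), yielding 97.
I call mathcell raiseby(x→@prev), yielding 194.
Now I run measurebox express(v→@prev, u_from→KiB, u_to→B), → 198656.
I try mathcell over(x→85), — result: 194/85.
I invoke drawer lodge(k→cajaflu, v→512): nil.
Now I run mathcell raiseby(x→97), and get 8439/85.
I try mathcell shrink(x→@prev), yielding 0.

Answer: {fo=26081/3354, slo=cresi}


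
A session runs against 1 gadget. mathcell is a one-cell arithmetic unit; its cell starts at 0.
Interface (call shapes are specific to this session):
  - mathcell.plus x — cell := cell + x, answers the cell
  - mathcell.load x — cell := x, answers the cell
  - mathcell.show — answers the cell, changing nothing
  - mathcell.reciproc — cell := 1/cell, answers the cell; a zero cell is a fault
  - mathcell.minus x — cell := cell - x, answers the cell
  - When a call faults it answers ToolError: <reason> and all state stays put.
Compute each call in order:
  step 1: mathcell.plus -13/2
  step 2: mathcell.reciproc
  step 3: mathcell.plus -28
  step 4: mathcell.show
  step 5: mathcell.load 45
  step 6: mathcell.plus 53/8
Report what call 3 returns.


Next I call plus with x→-13/2, giving -13/2.
I invoke reciproc(): -2/13.
Calling plus with x→-28, and see -366/13.
I run show(), which returns -366/13.
I try load with x→45, — result: 45.
I run plus with x→53/8, and get 413/8.

Answer: -366/13


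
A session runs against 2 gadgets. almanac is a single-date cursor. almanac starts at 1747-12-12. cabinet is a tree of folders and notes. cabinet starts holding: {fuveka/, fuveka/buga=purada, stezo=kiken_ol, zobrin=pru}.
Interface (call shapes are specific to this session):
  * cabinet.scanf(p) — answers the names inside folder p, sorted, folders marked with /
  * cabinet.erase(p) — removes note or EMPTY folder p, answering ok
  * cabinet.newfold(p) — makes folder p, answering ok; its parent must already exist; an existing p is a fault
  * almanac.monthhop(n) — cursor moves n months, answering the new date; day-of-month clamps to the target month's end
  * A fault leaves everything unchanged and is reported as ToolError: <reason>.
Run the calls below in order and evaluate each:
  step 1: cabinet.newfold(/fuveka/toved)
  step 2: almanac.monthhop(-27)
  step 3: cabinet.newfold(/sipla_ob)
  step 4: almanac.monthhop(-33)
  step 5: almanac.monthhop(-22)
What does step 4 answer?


// 1. newfold(p=/fuveka/toved) == ok
// 2. monthhop(n=-27) == 1745-09-12
// 3. newfold(p=/sipla_ob) == ok
// 4. monthhop(n=-33) == 1742-12-12
// 5. monthhop(n=-22) == 1741-02-12

Answer: 1742-12-12


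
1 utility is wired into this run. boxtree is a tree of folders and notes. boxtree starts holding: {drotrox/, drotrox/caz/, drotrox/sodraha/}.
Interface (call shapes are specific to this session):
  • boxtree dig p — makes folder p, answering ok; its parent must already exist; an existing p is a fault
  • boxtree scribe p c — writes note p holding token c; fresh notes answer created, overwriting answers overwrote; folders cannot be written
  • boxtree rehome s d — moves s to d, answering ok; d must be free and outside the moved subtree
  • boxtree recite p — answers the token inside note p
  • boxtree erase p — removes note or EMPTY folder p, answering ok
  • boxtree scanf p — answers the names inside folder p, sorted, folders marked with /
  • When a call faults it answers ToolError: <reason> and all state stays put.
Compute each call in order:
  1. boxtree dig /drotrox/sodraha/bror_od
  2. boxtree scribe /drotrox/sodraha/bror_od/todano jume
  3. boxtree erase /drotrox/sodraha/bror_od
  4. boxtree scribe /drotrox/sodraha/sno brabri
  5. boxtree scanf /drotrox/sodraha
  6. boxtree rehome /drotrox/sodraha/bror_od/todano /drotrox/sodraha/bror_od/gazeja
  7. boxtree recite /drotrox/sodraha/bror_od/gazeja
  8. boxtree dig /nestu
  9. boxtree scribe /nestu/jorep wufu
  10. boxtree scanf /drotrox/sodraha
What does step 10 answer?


Do: boxtree dig[p='/drotrox/sodraha/bror_od']
See: ok
Do: boxtree scribe[p='/drotrox/sodraha/bror_od/todano'; c='jume']
See: created
Do: boxtree erase[p='/drotrox/sodraha/bror_od']
See: ToolError: not empty
Do: boxtree scribe[p='/drotrox/sodraha/sno'; c='brabri']
See: created
Do: boxtree scanf[p='/drotrox/sodraha']
See: [bror_od/, sno]
Do: boxtree rehome[s='/drotrox/sodraha/bror_od/todano'; d='/drotrox/sodraha/bror_od/gazeja']
See: ok
Do: boxtree recite[p='/drotrox/sodraha/bror_od/gazeja']
See: jume
Do: boxtree dig[p='/nestu']
See: ok
Do: boxtree scribe[p='/nestu/jorep'; c='wufu']
See: created
Do: boxtree scanf[p='/drotrox/sodraha']
See: [bror_od/, sno]

Answer: [bror_od/, sno]


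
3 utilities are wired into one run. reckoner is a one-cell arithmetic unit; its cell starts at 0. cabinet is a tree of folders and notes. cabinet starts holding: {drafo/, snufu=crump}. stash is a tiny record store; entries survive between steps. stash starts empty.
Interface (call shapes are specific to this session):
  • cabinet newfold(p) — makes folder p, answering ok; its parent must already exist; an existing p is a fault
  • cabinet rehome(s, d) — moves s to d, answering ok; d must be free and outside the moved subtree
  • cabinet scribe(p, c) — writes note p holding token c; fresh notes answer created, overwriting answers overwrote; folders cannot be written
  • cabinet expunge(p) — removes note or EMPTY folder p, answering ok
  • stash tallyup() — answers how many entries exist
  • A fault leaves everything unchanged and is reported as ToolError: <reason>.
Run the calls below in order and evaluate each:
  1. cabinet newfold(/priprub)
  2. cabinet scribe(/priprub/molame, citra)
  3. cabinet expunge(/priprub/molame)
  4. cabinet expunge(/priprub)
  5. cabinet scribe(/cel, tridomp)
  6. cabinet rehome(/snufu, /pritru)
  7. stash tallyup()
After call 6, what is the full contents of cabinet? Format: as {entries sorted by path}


;; cabinet newfold(p: /priprub) ~> ok
;; cabinet scribe(p: /priprub/molame, c: citra) ~> created
;; cabinet expunge(p: /priprub/molame) ~> ok
;; cabinet expunge(p: /priprub) ~> ok
;; cabinet scribe(p: /cel, c: tridomp) ~> created
;; cabinet rehome(s: /snufu, d: /pritru) ~> ok
;; stash tallyup() ~> 0

Answer: {cel=tridomp, drafo/, pritru=crump}


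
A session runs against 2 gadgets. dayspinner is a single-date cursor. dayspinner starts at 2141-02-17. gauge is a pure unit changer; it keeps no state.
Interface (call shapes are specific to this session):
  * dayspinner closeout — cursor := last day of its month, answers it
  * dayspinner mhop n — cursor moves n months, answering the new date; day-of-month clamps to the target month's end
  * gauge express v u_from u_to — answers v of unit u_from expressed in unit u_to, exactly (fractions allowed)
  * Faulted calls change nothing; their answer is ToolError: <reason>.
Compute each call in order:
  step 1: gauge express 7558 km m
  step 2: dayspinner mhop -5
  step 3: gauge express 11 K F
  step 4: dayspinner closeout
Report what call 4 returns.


Answer: 2140-09-30

Derivation:
> gauge express v='7558' u_from='km' u_to='m'
= 7558000
> dayspinner mhop n='-5'
= 2140-09-17
> gauge express v='11' u_from='K' u_to='F'
= -43987/100
> dayspinner closeout
= 2140-09-30


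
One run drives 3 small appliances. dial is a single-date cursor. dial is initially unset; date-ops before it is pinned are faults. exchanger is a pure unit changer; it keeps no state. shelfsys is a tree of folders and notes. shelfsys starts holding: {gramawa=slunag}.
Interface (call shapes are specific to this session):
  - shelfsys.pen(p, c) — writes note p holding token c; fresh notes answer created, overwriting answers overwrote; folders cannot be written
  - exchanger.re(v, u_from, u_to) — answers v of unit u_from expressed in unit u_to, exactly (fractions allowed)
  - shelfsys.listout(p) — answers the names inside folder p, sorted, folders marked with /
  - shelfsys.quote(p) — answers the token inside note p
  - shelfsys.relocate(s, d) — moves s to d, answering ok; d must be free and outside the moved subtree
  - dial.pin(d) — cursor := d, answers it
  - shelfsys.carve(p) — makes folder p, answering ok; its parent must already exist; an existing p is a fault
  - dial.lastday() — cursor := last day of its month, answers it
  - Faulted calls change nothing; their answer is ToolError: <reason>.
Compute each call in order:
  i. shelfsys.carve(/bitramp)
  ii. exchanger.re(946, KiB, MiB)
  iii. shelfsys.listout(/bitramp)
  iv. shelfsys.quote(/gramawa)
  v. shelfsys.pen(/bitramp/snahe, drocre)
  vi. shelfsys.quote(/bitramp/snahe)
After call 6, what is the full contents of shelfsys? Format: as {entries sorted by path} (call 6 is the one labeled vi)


% 1. carve(p→/bitramp) => ok
% 2. re(v→946, u_from→KiB, u_to→MiB) => 473/512
% 3. listout(p→/bitramp) => []
% 4. quote(p→/gramawa) => slunag
% 5. pen(p→/bitramp/snahe, c→drocre) => created
% 6. quote(p→/bitramp/snahe) => drocre

Answer: {bitramp/, bitramp/snahe=drocre, gramawa=slunag}


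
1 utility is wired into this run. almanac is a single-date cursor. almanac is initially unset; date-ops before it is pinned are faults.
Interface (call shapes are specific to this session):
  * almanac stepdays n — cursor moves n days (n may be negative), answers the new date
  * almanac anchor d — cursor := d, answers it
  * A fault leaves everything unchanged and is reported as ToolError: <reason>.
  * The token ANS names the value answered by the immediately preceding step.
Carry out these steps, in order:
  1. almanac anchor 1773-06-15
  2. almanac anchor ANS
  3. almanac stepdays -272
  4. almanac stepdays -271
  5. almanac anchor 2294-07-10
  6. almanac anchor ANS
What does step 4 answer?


Answer: 1771-12-20

Derivation:
Act: almanac anchor[d=1773-06-15]
Obs: 1773-06-15
Act: almanac anchor[d=ANS]
Obs: 1773-06-15
Act: almanac stepdays[n=-272]
Obs: 1772-09-16
Act: almanac stepdays[n=-271]
Obs: 1771-12-20
Act: almanac anchor[d=2294-07-10]
Obs: 2294-07-10
Act: almanac anchor[d=ANS]
Obs: 2294-07-10


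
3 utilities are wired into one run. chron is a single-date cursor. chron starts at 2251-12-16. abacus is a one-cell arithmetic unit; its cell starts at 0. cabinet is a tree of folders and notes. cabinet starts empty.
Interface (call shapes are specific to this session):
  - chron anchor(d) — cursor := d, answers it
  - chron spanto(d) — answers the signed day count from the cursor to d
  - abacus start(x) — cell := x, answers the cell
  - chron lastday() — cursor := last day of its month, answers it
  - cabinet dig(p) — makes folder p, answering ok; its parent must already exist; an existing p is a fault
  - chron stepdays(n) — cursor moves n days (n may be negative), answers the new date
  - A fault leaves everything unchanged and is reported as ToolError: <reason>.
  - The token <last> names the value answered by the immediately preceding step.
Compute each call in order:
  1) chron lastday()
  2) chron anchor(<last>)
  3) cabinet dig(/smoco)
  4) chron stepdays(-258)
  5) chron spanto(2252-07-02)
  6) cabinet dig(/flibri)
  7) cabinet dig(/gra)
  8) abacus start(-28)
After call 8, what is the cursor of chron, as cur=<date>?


Answer: cur=2251-04-17

Derivation:
% chron lastday
:: 2251-12-31
% chron anchor d: <last>
:: 2251-12-31
% cabinet dig p: /smoco
:: ok
% chron stepdays n: -258
:: 2251-04-17
% chron spanto d: 2252-07-02
:: 442
% cabinet dig p: /flibri
:: ok
% cabinet dig p: /gra
:: ok
% abacus start x: -28
:: -28


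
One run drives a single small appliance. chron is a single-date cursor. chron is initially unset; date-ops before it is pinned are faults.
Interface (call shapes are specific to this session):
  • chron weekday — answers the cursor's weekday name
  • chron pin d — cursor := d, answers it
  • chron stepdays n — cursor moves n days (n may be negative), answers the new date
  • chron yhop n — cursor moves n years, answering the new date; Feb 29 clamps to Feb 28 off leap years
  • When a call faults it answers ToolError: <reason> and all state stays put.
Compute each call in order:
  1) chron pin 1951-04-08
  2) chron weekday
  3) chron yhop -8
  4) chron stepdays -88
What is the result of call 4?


% chron pin(d: 1951-04-08) == 1951-04-08
% chron weekday() == Sunday
% chron yhop(n: -8) == 1943-04-08
% chron stepdays(n: -88) == 1943-01-10

Answer: 1943-01-10


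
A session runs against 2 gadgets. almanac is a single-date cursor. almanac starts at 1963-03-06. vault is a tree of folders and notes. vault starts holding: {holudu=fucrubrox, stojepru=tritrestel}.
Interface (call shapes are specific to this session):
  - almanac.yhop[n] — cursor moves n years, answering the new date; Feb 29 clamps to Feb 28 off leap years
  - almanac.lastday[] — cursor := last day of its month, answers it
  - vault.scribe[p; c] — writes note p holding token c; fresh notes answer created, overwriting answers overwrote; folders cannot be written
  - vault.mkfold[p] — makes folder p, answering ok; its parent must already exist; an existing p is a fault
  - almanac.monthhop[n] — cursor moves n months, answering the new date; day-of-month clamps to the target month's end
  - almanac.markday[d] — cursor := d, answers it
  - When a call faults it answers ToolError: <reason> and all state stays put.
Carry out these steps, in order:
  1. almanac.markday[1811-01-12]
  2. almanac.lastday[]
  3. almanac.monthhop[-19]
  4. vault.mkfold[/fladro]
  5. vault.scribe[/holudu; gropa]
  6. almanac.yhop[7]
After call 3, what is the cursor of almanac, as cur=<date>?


Answer: cur=1809-06-30

Derivation:
Invoking almanac.markday using d='1811-01-12', and get 1811-01-12.
I call almanac.lastday(), and get 1811-01-31.
Then almanac.monthhop using n='-19', and see 1809-06-30.
I try vault.mkfold using p='/fladro', and get ok.
I call vault.scribe using p='/holudu', c='gropa', yielding overwrote.
I invoke almanac.yhop using n='7', which returns 1816-06-30.


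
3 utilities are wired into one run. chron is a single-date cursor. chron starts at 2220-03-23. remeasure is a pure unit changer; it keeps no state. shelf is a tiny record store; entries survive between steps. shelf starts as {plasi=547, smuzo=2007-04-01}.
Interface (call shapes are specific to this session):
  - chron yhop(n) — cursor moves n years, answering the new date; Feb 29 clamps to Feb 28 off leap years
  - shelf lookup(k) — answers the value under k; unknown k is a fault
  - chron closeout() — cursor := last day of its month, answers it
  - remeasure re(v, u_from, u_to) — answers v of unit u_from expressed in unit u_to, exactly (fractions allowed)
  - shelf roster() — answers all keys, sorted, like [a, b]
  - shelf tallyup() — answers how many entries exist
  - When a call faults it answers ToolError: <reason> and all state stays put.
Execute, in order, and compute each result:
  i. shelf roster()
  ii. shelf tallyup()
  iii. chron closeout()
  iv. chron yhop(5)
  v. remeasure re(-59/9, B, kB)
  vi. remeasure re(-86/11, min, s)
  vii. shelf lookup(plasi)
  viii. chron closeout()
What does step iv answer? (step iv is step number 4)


% shelf roster
  [plasi, smuzo]
% shelf tallyup
  2
% chron closeout
  2220-03-31
% chron yhop n=5
  2225-03-31
% remeasure re v=-59/9 u_from=B u_to=kB
  -59/9000
% remeasure re v=-86/11 u_from=min u_to=s
  -5160/11
% shelf lookup k=plasi
  547
% chron closeout
  2225-03-31

Answer: 2225-03-31


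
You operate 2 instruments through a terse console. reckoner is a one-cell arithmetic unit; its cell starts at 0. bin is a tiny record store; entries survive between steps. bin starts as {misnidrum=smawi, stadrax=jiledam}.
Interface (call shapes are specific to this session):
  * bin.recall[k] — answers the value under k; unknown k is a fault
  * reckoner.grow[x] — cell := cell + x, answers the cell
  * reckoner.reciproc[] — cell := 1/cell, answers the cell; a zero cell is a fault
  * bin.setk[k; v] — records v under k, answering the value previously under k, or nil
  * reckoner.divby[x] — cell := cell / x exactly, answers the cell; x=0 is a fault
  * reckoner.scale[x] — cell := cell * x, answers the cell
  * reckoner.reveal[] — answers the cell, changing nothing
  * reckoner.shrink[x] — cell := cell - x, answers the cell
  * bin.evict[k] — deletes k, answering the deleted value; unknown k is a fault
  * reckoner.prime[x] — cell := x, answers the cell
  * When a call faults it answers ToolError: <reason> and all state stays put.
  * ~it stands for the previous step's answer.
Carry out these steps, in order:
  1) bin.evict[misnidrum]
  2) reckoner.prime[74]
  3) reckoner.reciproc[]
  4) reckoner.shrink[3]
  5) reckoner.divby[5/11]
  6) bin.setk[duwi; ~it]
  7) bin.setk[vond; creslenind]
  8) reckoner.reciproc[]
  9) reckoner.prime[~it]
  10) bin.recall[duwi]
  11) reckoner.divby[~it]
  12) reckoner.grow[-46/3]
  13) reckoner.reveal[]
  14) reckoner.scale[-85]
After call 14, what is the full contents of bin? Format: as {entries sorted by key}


Invoking bin.evict with k→misnidrum, — result: smawi.
Using reckoner.prime with x→74, yielding 74.
I call reckoner.reciproc(), and get 1/74.
Calling reckoner.shrink with x→3, which returns -221/74.
Now I run reckoner.divby with x→5/11, — result: -2431/370.
I call bin.setk with k→duwi, v→~it, — result: nil.
Now I run bin.setk with k→vond, v→creslenind, which returns nil.
Next I call reckoner.reciproc, and observe -370/2431.
Next I call reckoner.prime with x→~it, and observe -370/2431.
Now I run bin.recall with k→duwi, and see -2431/370.
Using reckoner.divby with x→~it: 136900/5909761.
Using reckoner.grow with x→-46/3, which returns -271438306/17729283.
Calling reckoner.reveal(): -271438306/17729283.
Invoking reckoner.scale with x→-85: 1357191530/1042899.

Answer: {duwi=-2431/370, stadrax=jiledam, vond=creslenind}


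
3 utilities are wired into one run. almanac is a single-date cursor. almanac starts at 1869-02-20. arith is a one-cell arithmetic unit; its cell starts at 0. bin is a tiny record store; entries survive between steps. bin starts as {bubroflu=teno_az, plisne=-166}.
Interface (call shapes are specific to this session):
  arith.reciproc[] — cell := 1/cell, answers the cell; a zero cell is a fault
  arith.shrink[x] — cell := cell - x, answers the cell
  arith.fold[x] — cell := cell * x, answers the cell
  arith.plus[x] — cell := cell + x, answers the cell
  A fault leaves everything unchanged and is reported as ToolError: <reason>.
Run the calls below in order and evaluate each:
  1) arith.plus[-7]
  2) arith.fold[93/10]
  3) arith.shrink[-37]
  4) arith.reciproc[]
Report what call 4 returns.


Answer: -10/281

Derivation:
>>> arith.plus -7
= -7
>>> arith.fold 93/10
= -651/10
>>> arith.shrink -37
= -281/10
>>> arith.reciproc
= -10/281


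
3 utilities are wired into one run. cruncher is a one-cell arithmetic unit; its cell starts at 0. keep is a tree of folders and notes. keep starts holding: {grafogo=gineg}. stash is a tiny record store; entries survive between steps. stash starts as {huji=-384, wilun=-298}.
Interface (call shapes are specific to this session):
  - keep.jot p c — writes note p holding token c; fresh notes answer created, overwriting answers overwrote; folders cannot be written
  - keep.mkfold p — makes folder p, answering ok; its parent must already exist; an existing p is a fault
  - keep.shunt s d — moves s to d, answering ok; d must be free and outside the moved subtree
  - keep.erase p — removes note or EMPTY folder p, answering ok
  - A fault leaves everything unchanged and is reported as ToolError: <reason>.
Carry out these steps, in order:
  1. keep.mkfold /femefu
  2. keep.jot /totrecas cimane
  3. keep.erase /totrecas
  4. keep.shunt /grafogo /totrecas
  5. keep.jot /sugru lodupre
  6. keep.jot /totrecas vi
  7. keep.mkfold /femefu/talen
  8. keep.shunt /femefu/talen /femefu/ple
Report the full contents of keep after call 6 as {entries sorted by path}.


Answer: {femefu/, sugru=lodupre, totrecas=vi}

Derivation:
// 1. keep.mkfold(p=/femefu) => ok
// 2. keep.jot(p=/totrecas, c=cimane) => created
// 3. keep.erase(p=/totrecas) => ok
// 4. keep.shunt(s=/grafogo, d=/totrecas) => ok
// 5. keep.jot(p=/sugru, c=lodupre) => created
// 6. keep.jot(p=/totrecas, c=vi) => overwrote
// 7. keep.mkfold(p=/femefu/talen) => ok
// 8. keep.shunt(s=/femefu/talen, d=/femefu/ple) => ok


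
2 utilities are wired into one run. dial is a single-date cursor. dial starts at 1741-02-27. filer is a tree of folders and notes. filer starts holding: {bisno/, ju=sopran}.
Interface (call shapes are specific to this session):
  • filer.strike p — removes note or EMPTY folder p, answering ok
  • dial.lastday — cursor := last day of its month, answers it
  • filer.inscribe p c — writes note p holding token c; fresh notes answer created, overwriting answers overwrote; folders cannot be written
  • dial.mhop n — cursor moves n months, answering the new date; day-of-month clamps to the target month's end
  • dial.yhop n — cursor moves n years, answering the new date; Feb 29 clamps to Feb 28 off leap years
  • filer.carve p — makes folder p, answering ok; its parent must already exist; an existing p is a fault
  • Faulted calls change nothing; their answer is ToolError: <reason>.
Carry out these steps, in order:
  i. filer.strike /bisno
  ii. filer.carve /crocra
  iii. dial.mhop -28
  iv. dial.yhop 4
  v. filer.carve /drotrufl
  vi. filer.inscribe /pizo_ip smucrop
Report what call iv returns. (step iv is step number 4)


Answer: 1742-10-27

Derivation:
% filer.strike(p→/bisno) : ok
% filer.carve(p→/crocra) : ok
% dial.mhop(n→-28) : 1738-10-27
% dial.yhop(n→4) : 1742-10-27
% filer.carve(p→/drotrufl) : ok
% filer.inscribe(p→/pizo_ip, c→smucrop) : created


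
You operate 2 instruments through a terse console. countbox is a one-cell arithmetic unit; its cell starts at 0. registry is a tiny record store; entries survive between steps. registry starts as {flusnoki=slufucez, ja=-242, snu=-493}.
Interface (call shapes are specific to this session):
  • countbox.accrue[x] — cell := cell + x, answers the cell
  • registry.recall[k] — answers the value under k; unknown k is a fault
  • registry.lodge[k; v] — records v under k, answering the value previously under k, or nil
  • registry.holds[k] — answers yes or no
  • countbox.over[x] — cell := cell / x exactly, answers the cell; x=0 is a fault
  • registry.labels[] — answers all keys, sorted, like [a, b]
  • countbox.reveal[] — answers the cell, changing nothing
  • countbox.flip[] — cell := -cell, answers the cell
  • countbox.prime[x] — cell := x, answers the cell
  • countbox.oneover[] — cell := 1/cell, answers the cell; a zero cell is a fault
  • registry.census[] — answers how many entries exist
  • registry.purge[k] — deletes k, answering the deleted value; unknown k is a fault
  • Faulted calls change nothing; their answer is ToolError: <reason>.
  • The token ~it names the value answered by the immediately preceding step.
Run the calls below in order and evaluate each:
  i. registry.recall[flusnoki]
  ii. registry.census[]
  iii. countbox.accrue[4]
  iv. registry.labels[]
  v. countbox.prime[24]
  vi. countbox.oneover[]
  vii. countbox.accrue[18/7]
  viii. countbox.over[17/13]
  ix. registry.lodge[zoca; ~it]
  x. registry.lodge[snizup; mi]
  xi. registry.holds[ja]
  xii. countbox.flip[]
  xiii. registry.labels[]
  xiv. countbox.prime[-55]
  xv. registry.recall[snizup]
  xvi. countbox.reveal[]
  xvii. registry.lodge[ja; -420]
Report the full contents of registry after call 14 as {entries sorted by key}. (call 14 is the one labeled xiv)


Answer: {flusnoki=slufucez, ja=-242, snizup=mi, snu=-493, zoca=5707/2856}

Derivation:
>> registry.recall(k→flusnoki)
<< slufucez
>> registry.census()
<< 3
>> countbox.accrue(x→4)
<< 4
>> registry.labels()
<< [flusnoki, ja, snu]
>> countbox.prime(x→24)
<< 24
>> countbox.oneover()
<< 1/24
>> countbox.accrue(x→18/7)
<< 439/168
>> countbox.over(x→17/13)
<< 5707/2856
>> registry.lodge(k→zoca, v→~it)
<< nil
>> registry.lodge(k→snizup, v→mi)
<< nil
>> registry.holds(k→ja)
<< yes
>> countbox.flip()
<< -5707/2856
>> registry.labels()
<< [flusnoki, ja, snizup, snu, zoca]
>> countbox.prime(x→-55)
<< -55
>> registry.recall(k→snizup)
<< mi
>> countbox.reveal()
<< -55
>> registry.lodge(k→ja, v→-420)
<< -242


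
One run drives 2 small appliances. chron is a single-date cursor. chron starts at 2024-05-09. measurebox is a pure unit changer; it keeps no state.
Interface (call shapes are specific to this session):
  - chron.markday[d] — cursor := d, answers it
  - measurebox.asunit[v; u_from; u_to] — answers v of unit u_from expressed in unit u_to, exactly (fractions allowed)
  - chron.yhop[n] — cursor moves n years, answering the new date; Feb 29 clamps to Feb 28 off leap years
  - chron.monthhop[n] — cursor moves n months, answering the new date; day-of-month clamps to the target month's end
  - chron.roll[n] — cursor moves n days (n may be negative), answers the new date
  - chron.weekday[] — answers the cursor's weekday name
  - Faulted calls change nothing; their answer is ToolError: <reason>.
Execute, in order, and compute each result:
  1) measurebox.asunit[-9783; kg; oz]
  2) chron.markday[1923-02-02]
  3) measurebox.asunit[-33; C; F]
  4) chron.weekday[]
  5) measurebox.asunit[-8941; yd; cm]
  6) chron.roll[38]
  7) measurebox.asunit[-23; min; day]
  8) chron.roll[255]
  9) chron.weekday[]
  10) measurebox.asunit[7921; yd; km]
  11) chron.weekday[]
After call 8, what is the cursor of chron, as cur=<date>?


% measurebox.asunit(v='-9783', u_from='kg', u_to='oz') => -15652800000000/45359237
% chron.markday(d='1923-02-02') => 1923-02-02
% measurebox.asunit(v='-33', u_from='C', u_to='F') => -137/5
% chron.weekday() => Friday
% measurebox.asunit(v='-8941', u_from='yd', u_to='cm') => -20439126/25
% chron.roll(n='38') => 1923-03-12
% measurebox.asunit(v='-23', u_from='min', u_to='day') => -23/1440
% chron.roll(n='255') => 1923-11-22
% chron.weekday() => Thursday
% measurebox.asunit(v='7921', u_from='yd', u_to='km') => 9053703/1250000
% chron.weekday() => Thursday

Answer: cur=1923-11-22


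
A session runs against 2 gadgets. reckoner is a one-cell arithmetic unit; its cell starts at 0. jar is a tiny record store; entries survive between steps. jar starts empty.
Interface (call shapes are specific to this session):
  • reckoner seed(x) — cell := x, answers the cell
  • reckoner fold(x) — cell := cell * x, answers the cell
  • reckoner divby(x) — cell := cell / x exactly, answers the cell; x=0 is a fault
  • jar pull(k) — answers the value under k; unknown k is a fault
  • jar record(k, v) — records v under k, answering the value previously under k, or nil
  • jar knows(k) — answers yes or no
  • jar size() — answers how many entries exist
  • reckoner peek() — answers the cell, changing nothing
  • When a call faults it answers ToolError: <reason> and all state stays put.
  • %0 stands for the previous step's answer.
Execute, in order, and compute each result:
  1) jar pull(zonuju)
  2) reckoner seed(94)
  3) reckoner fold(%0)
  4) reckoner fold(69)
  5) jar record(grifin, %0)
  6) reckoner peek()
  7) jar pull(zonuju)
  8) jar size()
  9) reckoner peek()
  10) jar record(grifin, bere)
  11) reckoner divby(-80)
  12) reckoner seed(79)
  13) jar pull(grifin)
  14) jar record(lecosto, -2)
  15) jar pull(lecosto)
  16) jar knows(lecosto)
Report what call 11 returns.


Answer: -152421/20

Derivation:
Calling jar pull with k=zonuju, → ToolError: no such key zonuju.
I call reckoner seed with x=94, and get 94.
Now I run reckoner fold with x=%0, and observe 8836.
Calling reckoner fold with x=69, giving 609684.
I use jar record with k=grifin, v=%0, and see nil.
Invoking reckoner peek(), yielding 609684.
Then jar pull with k=zonuju: ToolError: no such key zonuju.
Then jar size(), and get 1.
I invoke reckoner peek(), which returns 609684.
Then jar record with k=grifin, v=bere, giving 609684.
Next I call reckoner divby with x=-80, → -152421/20.
I try reckoner seed with x=79, and observe 79.
I call jar pull with k=grifin, and get bere.
Next I call jar record with k=lecosto, v=-2, yielding nil.
I run jar pull with k=lecosto, giving -2.
Then jar knows with k=lecosto, and see yes.


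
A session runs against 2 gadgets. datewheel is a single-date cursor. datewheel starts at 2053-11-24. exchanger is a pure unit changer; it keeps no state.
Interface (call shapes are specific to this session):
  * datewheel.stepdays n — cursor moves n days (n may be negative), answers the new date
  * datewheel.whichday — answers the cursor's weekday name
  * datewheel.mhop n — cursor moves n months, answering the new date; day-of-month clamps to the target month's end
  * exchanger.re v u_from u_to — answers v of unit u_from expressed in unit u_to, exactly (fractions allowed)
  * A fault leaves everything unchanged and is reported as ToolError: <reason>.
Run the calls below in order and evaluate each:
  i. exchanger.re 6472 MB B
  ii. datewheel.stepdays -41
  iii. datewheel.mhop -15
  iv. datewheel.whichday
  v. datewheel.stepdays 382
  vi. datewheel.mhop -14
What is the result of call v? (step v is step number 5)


Next I call exchanger.re(v: 6472, u_from: MB, u_to: B), which returns 6472000000.
I use datewheel.stepdays(n: -41), and get 2053-10-14.
I call datewheel.mhop(n: -15), giving 2052-07-14.
I call datewheel.whichday: Sunday.
Calling datewheel.stepdays(n: 382), and see 2053-07-31.
I run datewheel.mhop(n: -14), and see 2052-05-31.

Answer: 2053-07-31


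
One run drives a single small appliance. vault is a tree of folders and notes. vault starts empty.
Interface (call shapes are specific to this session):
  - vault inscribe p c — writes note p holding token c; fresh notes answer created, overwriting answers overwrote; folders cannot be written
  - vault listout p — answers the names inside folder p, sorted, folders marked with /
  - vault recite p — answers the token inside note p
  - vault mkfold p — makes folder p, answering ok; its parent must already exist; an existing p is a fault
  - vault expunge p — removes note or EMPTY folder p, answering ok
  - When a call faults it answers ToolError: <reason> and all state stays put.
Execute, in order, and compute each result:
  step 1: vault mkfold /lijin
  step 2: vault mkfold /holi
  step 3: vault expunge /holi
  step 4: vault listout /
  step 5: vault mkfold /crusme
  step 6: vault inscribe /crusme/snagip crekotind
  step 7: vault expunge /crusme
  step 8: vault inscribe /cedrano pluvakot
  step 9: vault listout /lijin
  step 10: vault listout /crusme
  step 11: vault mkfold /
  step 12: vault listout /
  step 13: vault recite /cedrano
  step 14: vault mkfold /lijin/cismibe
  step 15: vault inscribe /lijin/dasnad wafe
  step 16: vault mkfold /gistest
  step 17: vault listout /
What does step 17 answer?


Answer: [cedrano, crusme/, gistest/, lijin/]

Derivation:
# 1. vault mkfold(p: /lijin) ~> ok
# 2. vault mkfold(p: /holi) ~> ok
# 3. vault expunge(p: /holi) ~> ok
# 4. vault listout(p: /) ~> [lijin/]
# 5. vault mkfold(p: /crusme) ~> ok
# 6. vault inscribe(p: /crusme/snagip, c: crekotind) ~> created
# 7. vault expunge(p: /crusme) ~> ToolError: not empty
# 8. vault inscribe(p: /cedrano, c: pluvakot) ~> created
# 9. vault listout(p: /lijin) ~> []
# 10. vault listout(p: /crusme) ~> [snagip]
# 11. vault mkfold(p: /) ~> ToolError: exists
# 12. vault listout(p: /) ~> [cedrano, crusme/, lijin/]
# 13. vault recite(p: /cedrano) ~> pluvakot
# 14. vault mkfold(p: /lijin/cismibe) ~> ok
# 15. vault inscribe(p: /lijin/dasnad, c: wafe) ~> created
# 16. vault mkfold(p: /gistest) ~> ok
# 17. vault listout(p: /) ~> [cedrano, crusme/, gistest/, lijin/]


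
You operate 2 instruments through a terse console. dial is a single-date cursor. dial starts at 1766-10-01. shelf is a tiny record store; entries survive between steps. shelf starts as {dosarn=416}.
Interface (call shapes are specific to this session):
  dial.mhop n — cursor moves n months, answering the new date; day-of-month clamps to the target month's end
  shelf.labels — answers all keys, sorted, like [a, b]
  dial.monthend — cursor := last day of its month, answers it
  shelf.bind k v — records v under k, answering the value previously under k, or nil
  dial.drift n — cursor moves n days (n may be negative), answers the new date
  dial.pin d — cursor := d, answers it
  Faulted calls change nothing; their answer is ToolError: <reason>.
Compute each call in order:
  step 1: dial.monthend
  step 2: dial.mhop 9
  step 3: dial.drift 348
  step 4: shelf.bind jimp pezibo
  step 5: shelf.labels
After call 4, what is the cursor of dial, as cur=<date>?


Answer: cur=1768-07-13

Derivation:
Then dial.monthend(), and observe 1766-10-31.
Next I call dial.mhop passing 9, giving 1767-07-31.
Then dial.drift passing 348, and see 1768-07-13.
I call shelf.bind passing jimp, pezibo, — result: nil.
Calling shelf.labels(), giving [dosarn, jimp].


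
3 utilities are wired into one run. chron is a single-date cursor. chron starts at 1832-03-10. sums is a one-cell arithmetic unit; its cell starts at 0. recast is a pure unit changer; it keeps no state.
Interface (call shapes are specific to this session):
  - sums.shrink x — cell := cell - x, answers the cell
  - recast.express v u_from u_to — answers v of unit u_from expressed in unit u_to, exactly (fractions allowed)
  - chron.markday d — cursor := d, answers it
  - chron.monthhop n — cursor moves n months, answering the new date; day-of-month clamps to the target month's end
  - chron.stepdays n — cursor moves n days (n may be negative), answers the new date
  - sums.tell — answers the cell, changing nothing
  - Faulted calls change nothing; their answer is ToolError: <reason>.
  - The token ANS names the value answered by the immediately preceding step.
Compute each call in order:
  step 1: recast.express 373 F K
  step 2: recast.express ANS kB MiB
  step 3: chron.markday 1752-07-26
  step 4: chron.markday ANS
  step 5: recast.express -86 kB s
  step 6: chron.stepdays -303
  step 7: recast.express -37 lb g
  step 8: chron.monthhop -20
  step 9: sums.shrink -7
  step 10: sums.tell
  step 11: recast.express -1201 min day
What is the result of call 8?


Calling recast.express with v→373, u_from→F, u_to→K, which returns 83267/180.
Using recast.express with v→ANS, u_from→kB, u_to→MiB, and observe 2081675/4718592.
Invoking chron.markday with d→1752-07-26, giving 1752-07-26.
I invoke chron.markday with d→ANS, and get 1752-07-26.
Using recast.express with v→-86, u_from→kB, u_to→s, and get ToolError: incompatible units.
Calling chron.stepdays with n→-303, yielding 1751-09-27.
Next I call recast.express with v→-37, u_from→lb, u_to→g, and get -1678291769/100000.
I run chron.monthhop with n→-20: 1750-01-27.
Now I run sums.shrink with x→-7, — result: 7.
I invoke sums.tell(), yielding 7.
Invoking recast.express with v→-1201, u_from→min, u_to→day, → -1201/1440.

Answer: 1750-01-27


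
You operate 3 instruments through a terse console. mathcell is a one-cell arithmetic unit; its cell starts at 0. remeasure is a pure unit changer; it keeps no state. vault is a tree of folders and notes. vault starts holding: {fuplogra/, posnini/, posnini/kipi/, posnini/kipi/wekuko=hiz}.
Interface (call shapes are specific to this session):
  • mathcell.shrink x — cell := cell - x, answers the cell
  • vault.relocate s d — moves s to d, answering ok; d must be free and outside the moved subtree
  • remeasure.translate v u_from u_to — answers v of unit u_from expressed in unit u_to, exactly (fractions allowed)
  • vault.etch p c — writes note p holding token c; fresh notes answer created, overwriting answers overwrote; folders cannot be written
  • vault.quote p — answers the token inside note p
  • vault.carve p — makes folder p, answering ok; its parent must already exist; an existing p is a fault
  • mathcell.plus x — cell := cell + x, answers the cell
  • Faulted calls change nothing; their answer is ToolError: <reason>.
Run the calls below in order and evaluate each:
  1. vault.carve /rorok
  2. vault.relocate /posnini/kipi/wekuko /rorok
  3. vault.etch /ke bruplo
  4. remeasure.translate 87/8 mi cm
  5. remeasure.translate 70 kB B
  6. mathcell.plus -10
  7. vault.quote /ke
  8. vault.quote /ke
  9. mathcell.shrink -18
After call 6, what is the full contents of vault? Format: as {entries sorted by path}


! vault.carve(/rorok) ~> ok
! vault.relocate(/posnini/kipi/wekuko, /rorok) ~> ToolError: exists
! vault.etch(/ke, bruplo) ~> created
! remeasure.translate(87/8, mi, cm) ~> 8750808/5
! remeasure.translate(70, kB, B) ~> 70000
! mathcell.plus(-10) ~> -10
! vault.quote(/ke) ~> bruplo
! vault.quote(/ke) ~> bruplo
! mathcell.shrink(-18) ~> 8

Answer: {fuplogra/, ke=bruplo, posnini/, posnini/kipi/, posnini/kipi/wekuko=hiz, rorok/}


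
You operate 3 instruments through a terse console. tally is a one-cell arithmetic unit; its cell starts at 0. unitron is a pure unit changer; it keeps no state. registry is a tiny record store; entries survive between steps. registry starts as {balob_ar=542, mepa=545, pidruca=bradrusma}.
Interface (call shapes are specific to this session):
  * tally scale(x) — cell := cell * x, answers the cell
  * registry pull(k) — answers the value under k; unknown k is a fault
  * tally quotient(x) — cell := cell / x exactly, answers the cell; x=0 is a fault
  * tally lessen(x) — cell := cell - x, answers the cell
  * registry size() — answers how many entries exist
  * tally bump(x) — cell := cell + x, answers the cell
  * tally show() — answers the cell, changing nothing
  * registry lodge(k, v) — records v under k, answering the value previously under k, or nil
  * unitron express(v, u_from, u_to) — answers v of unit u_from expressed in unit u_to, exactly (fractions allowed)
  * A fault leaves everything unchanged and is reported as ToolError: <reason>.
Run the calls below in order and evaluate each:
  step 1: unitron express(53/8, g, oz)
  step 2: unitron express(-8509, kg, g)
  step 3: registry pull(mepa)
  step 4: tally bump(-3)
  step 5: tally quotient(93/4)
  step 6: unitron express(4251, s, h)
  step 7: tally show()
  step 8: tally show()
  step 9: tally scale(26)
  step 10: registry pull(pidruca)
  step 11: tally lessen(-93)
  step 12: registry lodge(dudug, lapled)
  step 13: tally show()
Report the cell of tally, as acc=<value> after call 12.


Answer: acc=2779/31

Derivation:
·→ unitron express(v: 53/8, u_from: g, u_to: oz)
·← 10600000/45359237
·→ unitron express(v: -8509, u_from: kg, u_to: g)
·← -8509000
·→ registry pull(k: mepa)
·← 545
·→ tally bump(x: -3)
·← -3
·→ tally quotient(x: 93/4)
·← -4/31
·→ unitron express(v: 4251, u_from: s, u_to: h)
·← 1417/1200
·→ tally show()
·← -4/31
·→ tally show()
·← -4/31
·→ tally scale(x: 26)
·← -104/31
·→ registry pull(k: pidruca)
·← bradrusma
·→ tally lessen(x: -93)
·← 2779/31
·→ registry lodge(k: dudug, v: lapled)
·← nil
·→ tally show()
·← 2779/31
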